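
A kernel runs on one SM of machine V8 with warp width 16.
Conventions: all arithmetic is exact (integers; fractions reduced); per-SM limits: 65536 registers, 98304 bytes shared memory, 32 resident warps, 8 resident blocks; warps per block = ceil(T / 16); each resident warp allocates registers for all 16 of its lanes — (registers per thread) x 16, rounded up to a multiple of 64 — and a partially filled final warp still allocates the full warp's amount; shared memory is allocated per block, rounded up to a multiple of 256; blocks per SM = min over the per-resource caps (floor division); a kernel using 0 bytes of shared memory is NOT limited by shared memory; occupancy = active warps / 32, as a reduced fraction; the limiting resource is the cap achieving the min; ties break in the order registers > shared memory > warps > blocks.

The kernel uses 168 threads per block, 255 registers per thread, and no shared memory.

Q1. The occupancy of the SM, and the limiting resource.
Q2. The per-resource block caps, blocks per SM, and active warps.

Answer: occupancy 11/32, limited by registers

registers: 1 block
shared memory: no limit (kernel uses none)
warps: 2 blocks
blocks: 8 blocks

Answer: 1 block, 11 active warps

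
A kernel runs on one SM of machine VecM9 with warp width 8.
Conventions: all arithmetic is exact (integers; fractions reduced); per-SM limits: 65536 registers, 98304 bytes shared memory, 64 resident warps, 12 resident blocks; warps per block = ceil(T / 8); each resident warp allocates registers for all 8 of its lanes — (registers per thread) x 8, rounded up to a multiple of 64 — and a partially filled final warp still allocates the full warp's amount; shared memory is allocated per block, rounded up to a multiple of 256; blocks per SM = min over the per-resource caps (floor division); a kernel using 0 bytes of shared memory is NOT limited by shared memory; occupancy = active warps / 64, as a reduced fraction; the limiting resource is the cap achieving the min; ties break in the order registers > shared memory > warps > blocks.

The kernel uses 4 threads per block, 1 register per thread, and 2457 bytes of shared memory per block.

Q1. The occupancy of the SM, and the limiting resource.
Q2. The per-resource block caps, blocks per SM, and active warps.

Answer: occupancy 3/16, limited by blocks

registers: 1024 blocks
shared memory: 38 blocks
warps: 64 blocks
blocks: 12 blocks

Answer: 12 blocks, 12 active warps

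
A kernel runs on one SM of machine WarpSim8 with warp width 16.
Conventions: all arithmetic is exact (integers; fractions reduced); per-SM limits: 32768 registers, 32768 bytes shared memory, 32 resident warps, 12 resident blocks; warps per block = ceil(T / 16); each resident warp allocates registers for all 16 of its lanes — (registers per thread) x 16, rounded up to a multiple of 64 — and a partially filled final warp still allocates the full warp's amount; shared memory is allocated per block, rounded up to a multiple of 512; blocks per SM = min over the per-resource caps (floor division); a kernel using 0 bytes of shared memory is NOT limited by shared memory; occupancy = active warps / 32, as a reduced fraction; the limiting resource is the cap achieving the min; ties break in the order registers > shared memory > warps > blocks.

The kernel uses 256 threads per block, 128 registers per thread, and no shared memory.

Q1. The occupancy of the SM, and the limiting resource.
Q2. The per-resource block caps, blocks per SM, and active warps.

Answer: occupancy 1/2, limited by registers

registers: 1 block
shared memory: no limit (kernel uses none)
warps: 2 blocks
blocks: 12 blocks

Answer: 1 block, 16 active warps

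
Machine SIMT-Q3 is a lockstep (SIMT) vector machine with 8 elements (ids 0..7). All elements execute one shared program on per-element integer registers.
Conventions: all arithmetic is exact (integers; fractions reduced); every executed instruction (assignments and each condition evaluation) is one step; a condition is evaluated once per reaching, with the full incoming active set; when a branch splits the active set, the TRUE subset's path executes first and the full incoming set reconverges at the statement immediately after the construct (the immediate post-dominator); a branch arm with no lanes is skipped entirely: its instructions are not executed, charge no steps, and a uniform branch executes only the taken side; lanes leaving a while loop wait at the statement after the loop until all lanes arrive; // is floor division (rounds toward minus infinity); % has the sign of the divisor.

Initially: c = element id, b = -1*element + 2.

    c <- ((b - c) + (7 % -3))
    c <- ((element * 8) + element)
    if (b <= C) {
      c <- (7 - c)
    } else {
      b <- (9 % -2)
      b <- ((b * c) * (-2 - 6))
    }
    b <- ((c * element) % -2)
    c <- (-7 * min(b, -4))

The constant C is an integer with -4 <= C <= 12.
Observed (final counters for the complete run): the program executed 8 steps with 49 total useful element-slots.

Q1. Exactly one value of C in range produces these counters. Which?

Answer: C = 1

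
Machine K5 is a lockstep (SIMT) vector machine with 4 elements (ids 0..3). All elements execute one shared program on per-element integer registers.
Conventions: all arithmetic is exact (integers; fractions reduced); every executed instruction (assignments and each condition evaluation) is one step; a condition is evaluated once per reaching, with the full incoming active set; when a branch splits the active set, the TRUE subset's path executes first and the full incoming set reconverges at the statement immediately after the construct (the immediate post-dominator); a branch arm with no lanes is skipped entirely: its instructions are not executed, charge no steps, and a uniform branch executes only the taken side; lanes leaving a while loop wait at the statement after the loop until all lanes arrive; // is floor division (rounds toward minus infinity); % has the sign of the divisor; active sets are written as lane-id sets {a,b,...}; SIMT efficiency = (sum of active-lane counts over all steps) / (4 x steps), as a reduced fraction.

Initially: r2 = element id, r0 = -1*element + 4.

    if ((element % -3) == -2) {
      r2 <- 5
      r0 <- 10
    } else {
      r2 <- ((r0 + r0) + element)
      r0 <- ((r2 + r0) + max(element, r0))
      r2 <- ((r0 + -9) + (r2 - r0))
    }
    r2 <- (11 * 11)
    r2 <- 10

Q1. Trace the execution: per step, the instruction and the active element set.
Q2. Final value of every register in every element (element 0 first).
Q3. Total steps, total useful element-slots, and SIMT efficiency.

step 0: eval ((element % -3) == -2)  {0,1,2,3}
step 1: r2 <- 5                      {1}
step 2: r0 <- 10                     {1}
step 3: r2 <- ((r0 + r0) + element)  {0,2,3}
step 4: r0 <- ((r2 + r0) + max(element, r0)) {0,2,3}
step 5: r2 <- ((r0 + -9) + (r2 - r0)) {0,2,3}
step 6: r2 <- (11 * 11)              {0,1,2,3}
step 7: r2 <- 10                     {0,1,2,3}

Answer: 8 steps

r2: 10,10,10,10
r0: 16,10,10,9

steps = 8; useful = 23; efficiency = 23/32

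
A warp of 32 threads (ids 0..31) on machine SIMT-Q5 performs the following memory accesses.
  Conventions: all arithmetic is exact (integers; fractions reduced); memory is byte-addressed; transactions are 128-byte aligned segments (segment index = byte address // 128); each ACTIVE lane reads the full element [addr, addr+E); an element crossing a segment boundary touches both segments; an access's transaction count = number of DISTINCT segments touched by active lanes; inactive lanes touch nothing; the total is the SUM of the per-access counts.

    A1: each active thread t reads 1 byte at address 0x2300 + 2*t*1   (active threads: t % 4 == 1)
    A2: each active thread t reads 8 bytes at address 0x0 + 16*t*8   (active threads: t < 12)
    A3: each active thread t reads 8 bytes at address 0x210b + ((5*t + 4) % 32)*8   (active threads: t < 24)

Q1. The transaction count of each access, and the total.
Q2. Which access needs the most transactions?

A1: 1 transaction
A2: 12 transactions
A3: 3 transactions

Answer: 1,12,3; total 16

Answer: A2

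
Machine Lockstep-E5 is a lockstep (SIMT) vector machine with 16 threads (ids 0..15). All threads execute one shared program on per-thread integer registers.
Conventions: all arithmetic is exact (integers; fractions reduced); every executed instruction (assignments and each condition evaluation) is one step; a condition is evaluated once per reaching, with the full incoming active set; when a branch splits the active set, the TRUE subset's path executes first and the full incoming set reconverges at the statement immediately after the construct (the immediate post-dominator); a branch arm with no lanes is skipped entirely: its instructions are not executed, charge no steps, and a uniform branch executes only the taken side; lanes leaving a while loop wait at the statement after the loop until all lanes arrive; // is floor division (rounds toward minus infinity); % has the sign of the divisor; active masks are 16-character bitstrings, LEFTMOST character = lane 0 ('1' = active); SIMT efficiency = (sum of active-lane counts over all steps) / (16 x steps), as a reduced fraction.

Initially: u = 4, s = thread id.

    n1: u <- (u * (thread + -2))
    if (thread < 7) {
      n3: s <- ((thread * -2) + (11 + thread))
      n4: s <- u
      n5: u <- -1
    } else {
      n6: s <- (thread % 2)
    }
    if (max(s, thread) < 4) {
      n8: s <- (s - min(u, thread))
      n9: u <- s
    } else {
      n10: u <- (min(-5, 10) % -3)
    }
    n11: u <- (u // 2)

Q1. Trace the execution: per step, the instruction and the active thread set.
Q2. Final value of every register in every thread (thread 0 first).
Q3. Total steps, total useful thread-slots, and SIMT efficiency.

step 0: u <- (u * (thread + -2))     1111111111111111
step 1: eval (thread < 7)            1111111111111111
step 2: s <- ((thread * -2) + (11 + thread)) 1111111000000000
step 3: s <- u                       1111111000000000
step 4: u <- -1                      1111111000000000
step 5: s <- (thread % 2)            0000000111111111
step 6: eval (max(s, thread) < 4)    1111111111111111
step 7: s <- (s - min(u, thread))    1110000000000000
step 8: u <- s                       1110000000000000
step 9: u <- (min(-5, 10) % -3)      0001111111111111
step 10: u <- (u // 2)                1111111111111111

Answer: 11 steps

u: -4,-2,0,-1,-1,-1,-1,-1,-1,-1,-1,-1,-1,-1,-1,-1
s: -7,-3,1,4,8,12,16,1,0,1,0,1,0,1,0,1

steps = 11; useful = 113; efficiency = 113/176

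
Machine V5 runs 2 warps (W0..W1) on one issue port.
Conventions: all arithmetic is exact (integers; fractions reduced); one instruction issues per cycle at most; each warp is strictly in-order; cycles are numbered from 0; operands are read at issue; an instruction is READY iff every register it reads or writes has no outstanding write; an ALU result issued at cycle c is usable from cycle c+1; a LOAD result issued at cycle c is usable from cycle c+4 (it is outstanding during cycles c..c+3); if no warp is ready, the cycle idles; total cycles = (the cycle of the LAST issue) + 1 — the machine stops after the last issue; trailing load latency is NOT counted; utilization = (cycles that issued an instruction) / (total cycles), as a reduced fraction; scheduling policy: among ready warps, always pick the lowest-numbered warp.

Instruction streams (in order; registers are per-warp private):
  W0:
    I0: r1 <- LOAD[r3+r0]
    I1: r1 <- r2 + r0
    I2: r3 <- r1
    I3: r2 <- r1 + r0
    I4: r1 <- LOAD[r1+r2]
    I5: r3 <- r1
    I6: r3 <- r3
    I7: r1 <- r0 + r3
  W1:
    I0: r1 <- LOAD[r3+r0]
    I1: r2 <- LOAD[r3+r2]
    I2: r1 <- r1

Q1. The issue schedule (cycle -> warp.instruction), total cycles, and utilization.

cycle 0: W0.I0
cycle 1: W1.I0
cycle 2: W1.I1
cycle 3: idle
cycle 4: W0.I1
cycle 5: W0.I2
cycle 6: W0.I3
cycle 7: W0.I4
cycle 8: W1.I2
cycle 9: idle
cycle 10: idle
cycle 11: W0.I5
cycle 12: W0.I6
cycle 13: W0.I7

Answer: 14 cycles, utilization 11/14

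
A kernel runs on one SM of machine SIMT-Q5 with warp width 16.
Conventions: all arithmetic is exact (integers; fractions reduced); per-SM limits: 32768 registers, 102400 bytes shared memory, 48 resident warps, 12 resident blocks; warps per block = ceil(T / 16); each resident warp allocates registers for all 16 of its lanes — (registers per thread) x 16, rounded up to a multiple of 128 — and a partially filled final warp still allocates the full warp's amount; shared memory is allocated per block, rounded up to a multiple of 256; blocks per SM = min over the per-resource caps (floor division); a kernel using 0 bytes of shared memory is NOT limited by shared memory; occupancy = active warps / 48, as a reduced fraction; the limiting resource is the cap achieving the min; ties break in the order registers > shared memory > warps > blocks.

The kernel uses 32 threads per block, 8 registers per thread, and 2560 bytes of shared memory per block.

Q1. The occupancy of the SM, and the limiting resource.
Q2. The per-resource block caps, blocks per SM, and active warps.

Answer: occupancy 1/2, limited by blocks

registers: 128 blocks
shared memory: 40 blocks
warps: 24 blocks
blocks: 12 blocks

Answer: 12 blocks, 24 active warps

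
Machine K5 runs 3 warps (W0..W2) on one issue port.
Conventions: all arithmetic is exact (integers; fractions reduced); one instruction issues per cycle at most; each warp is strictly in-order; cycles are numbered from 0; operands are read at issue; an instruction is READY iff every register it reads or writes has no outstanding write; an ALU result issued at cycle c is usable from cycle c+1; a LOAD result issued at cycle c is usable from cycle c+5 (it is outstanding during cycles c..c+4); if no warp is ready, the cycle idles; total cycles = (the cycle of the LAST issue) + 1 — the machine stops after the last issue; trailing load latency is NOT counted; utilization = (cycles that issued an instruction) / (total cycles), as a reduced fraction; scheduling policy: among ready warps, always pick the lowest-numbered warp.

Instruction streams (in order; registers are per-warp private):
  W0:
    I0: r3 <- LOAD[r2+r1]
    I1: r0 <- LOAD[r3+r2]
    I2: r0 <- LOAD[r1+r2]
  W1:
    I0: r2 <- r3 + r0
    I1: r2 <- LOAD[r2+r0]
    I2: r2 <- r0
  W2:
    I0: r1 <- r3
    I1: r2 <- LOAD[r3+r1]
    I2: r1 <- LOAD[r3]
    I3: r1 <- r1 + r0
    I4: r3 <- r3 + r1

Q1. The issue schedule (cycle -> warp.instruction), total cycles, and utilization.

cycle 0: W0.I0
cycle 1: W1.I0
cycle 2: W1.I1
cycle 3: W2.I0
cycle 4: W2.I1
cycle 5: W0.I1
cycle 6: W2.I2
cycle 7: W1.I2
cycle 8: idle
cycle 9: idle
cycle 10: W0.I2
cycle 11: W2.I3
cycle 12: W2.I4

Answer: 13 cycles, utilization 11/13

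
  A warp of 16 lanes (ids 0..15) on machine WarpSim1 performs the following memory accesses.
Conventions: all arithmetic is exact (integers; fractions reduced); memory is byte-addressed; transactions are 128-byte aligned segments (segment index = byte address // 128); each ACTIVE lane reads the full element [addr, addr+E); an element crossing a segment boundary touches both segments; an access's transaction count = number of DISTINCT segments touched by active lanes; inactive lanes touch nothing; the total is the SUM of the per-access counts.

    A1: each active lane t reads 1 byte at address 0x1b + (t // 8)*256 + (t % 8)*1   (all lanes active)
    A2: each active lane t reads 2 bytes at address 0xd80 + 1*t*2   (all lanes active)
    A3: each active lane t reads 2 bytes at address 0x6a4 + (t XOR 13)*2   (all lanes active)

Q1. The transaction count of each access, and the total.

A1: 2 transactions
A2: 1 transaction
A3: 1 transaction

Answer: 2,1,1; total 4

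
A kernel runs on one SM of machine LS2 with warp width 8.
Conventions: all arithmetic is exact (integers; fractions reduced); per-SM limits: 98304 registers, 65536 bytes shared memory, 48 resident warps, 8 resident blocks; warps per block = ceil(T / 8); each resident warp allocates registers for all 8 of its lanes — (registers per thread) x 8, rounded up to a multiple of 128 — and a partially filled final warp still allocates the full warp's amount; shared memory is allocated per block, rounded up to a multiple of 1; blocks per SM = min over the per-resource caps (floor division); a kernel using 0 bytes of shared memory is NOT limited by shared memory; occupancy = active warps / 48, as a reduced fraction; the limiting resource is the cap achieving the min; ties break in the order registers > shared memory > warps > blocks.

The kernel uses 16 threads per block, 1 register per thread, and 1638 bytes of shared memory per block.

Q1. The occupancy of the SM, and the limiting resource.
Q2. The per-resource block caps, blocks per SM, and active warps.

Answer: occupancy 1/3, limited by blocks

registers: 384 blocks
shared memory: 40 blocks
warps: 24 blocks
blocks: 8 blocks

Answer: 8 blocks, 16 active warps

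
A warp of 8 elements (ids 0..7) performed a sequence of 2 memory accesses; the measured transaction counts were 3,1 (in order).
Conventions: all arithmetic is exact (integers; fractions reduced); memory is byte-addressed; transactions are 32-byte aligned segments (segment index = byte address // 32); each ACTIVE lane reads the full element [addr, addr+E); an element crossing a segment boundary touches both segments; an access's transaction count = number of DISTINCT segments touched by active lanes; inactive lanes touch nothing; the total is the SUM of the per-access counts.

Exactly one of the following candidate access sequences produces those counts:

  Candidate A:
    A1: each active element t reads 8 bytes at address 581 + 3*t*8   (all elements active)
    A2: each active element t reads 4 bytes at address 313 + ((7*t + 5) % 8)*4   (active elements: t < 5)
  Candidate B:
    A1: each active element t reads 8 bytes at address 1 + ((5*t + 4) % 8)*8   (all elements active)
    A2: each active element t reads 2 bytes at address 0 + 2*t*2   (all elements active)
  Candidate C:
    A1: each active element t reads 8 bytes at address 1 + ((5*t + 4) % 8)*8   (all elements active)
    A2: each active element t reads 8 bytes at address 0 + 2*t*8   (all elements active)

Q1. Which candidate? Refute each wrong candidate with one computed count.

A: A1 gives 6 transactions, not 3
C: A2 gives 4 transactions, not 1
B: all counts match (3,1)

Answer: B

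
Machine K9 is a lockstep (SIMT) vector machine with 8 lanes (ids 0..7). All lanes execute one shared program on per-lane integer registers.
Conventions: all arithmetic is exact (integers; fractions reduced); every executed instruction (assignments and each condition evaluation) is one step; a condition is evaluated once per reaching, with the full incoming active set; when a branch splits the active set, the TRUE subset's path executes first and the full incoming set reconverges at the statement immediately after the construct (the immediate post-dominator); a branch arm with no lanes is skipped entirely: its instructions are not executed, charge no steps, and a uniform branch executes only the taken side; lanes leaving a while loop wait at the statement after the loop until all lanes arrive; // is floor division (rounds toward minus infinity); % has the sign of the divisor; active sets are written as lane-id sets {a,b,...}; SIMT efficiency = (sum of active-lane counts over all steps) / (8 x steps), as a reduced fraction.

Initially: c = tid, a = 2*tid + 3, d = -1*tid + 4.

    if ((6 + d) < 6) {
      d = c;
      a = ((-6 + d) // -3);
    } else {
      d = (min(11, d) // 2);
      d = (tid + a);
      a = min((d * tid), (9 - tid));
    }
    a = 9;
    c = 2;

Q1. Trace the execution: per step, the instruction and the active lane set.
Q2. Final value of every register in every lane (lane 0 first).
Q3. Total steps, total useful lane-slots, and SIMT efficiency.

step 0: eval ((6 + d) < 6)           {0,1,2,3,4,5,6,7}
step 1: d <- c                       {5,6,7}
step 2: a <- ((-6 + d) // -3)        {5,6,7}
step 3: d <- (min(11, d) // 2)       {0,1,2,3,4}
step 4: d <- (tid + a)               {0,1,2,3,4}
step 5: a <- min((d * tid), (9 - tid)) {0,1,2,3,4}
step 6: a <- 9                       {0,1,2,3,4,5,6,7}
step 7: c <- 2                       {0,1,2,3,4,5,6,7}

Answer: 8 steps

c: 2,2,2,2,2,2,2,2
a: 9,9,9,9,9,9,9,9
d: 3,6,9,12,15,5,6,7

steps = 8; useful = 45; efficiency = 45/64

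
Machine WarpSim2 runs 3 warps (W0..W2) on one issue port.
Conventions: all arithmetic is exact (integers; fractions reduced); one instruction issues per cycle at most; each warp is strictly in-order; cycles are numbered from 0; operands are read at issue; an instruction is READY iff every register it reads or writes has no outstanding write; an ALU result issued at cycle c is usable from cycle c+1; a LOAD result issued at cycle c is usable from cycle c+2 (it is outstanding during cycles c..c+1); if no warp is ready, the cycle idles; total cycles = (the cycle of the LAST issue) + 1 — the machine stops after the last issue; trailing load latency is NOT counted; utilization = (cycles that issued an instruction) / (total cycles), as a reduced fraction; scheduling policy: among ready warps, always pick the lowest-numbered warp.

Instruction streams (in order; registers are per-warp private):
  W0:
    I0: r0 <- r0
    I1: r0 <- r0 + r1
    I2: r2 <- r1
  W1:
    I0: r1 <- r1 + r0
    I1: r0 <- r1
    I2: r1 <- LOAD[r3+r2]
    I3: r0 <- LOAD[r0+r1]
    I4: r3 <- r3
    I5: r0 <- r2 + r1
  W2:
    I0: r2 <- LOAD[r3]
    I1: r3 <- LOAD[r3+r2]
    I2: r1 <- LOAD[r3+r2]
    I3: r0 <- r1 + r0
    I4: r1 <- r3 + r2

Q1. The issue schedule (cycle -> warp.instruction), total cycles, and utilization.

cycle 0: W0.I0
cycle 1: W0.I1
cycle 2: W0.I2
cycle 3: W1.I0
cycle 4: W1.I1
cycle 5: W1.I2
cycle 6: W2.I0
cycle 7: W1.I3
cycle 8: W1.I4
cycle 9: W1.I5
cycle 10: W2.I1
cycle 11: idle
cycle 12: W2.I2
cycle 13: idle
cycle 14: W2.I3
cycle 15: W2.I4

Answer: 16 cycles, utilization 7/8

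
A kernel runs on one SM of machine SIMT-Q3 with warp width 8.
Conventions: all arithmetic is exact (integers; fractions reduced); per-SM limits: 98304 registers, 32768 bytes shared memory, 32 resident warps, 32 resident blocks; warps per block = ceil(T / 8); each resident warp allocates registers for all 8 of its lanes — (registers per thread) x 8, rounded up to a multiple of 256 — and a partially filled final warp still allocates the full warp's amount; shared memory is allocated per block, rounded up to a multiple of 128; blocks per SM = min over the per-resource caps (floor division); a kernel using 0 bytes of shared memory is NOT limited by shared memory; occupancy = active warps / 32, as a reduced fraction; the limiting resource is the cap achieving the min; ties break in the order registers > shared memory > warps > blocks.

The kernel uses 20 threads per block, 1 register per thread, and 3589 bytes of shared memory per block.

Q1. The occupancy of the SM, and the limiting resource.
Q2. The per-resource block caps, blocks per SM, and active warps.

Answer: occupancy 3/4, limited by shared memory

registers: 128 blocks
shared memory: 8 blocks
warps: 10 blocks
blocks: 32 blocks

Answer: 8 blocks, 24 active warps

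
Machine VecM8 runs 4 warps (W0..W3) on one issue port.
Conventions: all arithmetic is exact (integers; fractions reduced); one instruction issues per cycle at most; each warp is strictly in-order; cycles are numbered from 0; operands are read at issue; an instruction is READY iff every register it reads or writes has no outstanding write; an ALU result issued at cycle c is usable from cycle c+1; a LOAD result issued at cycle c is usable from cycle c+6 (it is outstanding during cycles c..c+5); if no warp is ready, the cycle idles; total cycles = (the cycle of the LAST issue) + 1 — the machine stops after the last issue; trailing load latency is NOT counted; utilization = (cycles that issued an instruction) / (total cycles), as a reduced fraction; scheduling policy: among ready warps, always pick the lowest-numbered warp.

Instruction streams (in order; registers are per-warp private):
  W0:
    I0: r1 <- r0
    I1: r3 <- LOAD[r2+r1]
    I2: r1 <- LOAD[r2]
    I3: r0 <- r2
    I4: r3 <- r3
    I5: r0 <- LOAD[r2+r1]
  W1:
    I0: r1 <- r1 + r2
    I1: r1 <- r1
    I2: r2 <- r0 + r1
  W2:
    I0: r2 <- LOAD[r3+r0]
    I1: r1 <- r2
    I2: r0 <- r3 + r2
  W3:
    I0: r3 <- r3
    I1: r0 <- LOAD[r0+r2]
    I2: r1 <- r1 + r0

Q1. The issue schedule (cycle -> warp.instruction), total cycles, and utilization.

cycle 0: W0.I0
cycle 1: W0.I1
cycle 2: W0.I2
cycle 3: W0.I3
cycle 4: W1.I0
cycle 5: W1.I1
cycle 6: W1.I2
cycle 7: W0.I4
cycle 8: W0.I5
cycle 9: W2.I0
cycle 10: W3.I0
cycle 11: W3.I1
cycle 12: idle
cycle 13: idle
cycle 14: idle
cycle 15: W2.I1
cycle 16: W2.I2
cycle 17: W3.I2

Answer: 18 cycles, utilization 5/6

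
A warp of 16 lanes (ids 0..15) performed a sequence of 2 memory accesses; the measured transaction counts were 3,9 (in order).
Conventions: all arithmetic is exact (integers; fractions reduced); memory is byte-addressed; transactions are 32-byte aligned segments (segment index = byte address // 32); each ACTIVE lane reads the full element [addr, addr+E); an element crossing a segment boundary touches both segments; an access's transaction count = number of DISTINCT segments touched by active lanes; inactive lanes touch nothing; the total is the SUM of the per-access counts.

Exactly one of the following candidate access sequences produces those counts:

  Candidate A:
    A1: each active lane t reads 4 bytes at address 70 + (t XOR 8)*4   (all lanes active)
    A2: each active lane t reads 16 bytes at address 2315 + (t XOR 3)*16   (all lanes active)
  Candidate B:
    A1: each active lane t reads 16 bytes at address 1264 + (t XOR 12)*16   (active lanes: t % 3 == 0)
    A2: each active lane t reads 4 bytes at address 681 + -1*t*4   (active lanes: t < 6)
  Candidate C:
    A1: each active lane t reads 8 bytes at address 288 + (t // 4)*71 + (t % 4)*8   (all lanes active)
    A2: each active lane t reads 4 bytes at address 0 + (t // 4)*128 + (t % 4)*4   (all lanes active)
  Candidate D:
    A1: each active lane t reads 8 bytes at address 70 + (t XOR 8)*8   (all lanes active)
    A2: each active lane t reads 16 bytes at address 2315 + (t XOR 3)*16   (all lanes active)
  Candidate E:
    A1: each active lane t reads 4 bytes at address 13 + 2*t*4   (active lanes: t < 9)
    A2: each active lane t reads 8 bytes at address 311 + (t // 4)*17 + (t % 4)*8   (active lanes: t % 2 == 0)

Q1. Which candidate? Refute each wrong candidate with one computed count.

B: A1 gives 6 transactions, not 3
C: A1 gives 7 transactions, not 3
D: A1 gives 5 transactions, not 3
E: A2 gives 4 transactions, not 9
A: all counts match (3,9)

Answer: A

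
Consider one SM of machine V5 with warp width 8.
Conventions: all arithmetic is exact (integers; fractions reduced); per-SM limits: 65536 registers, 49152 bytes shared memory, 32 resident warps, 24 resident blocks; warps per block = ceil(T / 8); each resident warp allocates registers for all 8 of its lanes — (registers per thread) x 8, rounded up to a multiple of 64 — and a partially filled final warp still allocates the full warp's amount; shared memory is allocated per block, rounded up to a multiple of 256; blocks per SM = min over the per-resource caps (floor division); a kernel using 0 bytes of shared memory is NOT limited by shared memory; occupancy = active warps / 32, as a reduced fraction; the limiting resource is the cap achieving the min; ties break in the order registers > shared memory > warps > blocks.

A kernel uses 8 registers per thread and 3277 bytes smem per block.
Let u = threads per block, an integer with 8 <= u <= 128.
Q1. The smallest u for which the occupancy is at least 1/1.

Answer: u = 25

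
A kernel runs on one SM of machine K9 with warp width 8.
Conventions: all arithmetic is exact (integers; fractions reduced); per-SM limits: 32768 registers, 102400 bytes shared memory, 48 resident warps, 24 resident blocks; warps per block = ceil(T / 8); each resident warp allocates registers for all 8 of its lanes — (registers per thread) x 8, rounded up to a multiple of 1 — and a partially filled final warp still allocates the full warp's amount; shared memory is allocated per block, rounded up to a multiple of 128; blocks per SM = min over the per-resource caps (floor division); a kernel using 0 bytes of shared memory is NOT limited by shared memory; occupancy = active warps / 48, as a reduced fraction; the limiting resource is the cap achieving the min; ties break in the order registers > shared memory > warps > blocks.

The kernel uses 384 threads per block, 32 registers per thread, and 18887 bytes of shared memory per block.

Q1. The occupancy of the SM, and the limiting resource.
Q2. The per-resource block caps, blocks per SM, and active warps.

Answer: occupancy 1, limited by warps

registers: 2 blocks
shared memory: 5 blocks
warps: 1 block
blocks: 24 blocks

Answer: 1 block, 48 active warps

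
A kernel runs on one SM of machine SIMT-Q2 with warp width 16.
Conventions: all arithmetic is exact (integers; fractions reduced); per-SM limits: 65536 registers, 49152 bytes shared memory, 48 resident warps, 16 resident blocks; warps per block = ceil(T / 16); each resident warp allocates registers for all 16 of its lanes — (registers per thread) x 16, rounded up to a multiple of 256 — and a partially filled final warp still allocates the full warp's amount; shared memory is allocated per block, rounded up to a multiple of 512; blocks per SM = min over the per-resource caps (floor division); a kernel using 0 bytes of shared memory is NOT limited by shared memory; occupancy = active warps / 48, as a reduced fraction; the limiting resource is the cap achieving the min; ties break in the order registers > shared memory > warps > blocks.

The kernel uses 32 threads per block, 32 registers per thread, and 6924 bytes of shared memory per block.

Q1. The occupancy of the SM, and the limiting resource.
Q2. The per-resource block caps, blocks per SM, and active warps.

Answer: occupancy 1/4, limited by shared memory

registers: 64 blocks
shared memory: 6 blocks
warps: 24 blocks
blocks: 16 blocks

Answer: 6 blocks, 12 active warps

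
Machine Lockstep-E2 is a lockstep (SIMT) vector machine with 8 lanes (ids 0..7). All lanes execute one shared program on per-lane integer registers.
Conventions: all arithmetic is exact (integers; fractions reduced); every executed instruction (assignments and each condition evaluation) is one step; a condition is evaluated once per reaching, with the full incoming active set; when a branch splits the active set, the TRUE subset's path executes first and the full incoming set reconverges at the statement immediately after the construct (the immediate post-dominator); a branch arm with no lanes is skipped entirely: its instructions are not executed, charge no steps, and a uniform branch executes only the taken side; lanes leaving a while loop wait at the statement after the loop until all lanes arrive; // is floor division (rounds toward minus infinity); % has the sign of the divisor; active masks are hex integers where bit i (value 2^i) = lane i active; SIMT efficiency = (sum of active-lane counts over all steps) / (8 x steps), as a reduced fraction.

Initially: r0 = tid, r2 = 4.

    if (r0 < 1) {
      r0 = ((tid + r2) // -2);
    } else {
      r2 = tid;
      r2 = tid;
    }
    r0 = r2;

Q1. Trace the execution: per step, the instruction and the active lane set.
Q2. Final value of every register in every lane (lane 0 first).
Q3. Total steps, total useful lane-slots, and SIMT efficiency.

step 0: eval (r0 < 1)                0xff
step 1: r0 <- ((tid + r2) // -2)     0x01
step 2: r2 <- tid                    0xfe
step 3: r2 <- tid                    0xfe
step 4: r0 <- r2                     0xff

Answer: 5 steps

r0: 4,1,2,3,4,5,6,7
r2: 4,1,2,3,4,5,6,7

steps = 5; useful = 31; efficiency = 31/40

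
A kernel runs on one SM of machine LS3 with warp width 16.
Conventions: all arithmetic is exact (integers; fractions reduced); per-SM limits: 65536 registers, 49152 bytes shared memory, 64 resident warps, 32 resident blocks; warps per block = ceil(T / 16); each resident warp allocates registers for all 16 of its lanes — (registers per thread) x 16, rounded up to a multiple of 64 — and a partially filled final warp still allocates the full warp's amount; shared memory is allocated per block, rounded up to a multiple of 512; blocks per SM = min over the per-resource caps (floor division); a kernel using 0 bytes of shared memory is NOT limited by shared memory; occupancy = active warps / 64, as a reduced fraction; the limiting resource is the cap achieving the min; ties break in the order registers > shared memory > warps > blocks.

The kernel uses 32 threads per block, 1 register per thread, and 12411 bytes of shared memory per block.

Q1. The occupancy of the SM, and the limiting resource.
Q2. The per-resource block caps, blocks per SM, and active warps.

Answer: occupancy 3/32, limited by shared memory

registers: 512 blocks
shared memory: 3 blocks
warps: 32 blocks
blocks: 32 blocks

Answer: 3 blocks, 6 active warps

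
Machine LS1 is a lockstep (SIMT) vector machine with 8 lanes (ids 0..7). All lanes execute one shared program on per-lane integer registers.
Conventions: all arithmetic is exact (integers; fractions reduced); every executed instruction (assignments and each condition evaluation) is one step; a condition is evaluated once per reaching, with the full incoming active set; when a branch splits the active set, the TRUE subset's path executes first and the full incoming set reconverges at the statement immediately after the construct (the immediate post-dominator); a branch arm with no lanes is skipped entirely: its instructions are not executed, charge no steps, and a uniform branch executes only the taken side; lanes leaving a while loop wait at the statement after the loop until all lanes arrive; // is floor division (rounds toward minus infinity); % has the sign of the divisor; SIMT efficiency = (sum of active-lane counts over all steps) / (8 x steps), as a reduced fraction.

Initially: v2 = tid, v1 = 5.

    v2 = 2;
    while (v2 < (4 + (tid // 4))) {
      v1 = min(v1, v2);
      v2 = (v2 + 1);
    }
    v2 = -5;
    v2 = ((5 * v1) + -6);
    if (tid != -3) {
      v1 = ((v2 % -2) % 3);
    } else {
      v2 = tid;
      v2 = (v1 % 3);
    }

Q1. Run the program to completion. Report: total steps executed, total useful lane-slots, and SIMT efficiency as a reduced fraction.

Answer: 15 steps, 108 useful, 9/10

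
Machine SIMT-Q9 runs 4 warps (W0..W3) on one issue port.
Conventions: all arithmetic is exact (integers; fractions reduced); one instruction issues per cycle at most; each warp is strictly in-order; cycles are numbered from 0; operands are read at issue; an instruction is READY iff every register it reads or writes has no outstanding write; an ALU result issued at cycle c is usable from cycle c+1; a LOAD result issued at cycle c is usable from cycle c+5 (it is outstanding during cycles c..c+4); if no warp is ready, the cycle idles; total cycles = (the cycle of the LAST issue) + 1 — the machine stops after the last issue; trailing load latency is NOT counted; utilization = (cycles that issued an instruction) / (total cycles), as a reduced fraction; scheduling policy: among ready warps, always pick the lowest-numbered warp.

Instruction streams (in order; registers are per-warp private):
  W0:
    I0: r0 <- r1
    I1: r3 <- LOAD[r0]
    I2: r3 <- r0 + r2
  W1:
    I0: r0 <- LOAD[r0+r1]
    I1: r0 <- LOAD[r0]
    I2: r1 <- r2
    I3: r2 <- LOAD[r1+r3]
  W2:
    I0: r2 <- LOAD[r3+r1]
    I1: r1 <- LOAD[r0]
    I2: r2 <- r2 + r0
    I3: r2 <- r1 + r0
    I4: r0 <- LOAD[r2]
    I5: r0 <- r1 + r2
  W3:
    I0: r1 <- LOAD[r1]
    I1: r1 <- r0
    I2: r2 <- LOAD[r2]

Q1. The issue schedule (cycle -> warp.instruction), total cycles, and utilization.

cycle 0: W0.I0
cycle 1: W0.I1
cycle 2: W1.I0
cycle 3: W2.I0
cycle 4: W2.I1
cycle 5: W3.I0
cycle 6: W0.I2
cycle 7: W1.I1
cycle 8: W1.I2
cycle 9: W1.I3
cycle 10: W2.I2
cycle 11: W2.I3
cycle 12: W2.I4
cycle 13: W3.I1
cycle 14: W3.I2
cycle 15: idle
cycle 16: idle
cycle 17: W2.I5

Answer: 18 cycles, utilization 8/9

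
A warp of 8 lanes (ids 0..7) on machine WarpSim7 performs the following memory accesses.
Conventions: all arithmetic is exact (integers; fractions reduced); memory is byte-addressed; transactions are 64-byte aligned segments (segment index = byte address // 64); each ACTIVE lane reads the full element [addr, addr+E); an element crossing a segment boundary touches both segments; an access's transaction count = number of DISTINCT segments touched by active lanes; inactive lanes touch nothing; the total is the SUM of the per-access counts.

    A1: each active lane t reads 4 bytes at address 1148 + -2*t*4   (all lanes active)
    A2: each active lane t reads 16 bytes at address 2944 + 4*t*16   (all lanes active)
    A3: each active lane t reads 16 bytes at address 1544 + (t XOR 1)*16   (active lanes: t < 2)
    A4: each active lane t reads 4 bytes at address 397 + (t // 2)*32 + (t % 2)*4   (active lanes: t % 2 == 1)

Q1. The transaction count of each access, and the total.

A1: 1 transaction
A2: 8 transactions
A3: 1 transaction
A4: 2 transactions

Answer: 1,8,1,2; total 12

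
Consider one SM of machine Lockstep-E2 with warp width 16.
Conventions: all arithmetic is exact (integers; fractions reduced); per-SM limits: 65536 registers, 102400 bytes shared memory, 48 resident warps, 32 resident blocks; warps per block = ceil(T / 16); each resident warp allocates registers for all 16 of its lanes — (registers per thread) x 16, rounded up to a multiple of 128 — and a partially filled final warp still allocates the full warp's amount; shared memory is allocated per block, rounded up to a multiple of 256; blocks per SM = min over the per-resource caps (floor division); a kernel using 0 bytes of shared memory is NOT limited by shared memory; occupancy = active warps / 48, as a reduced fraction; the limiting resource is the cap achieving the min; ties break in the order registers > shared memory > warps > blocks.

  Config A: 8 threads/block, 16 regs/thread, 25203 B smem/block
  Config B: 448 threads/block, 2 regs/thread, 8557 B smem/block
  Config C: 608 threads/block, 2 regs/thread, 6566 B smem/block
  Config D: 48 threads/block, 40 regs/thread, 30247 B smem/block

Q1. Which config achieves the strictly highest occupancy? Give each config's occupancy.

occupancies: A 1/12, B 7/12, C 19/24, D 3/16

Answer: C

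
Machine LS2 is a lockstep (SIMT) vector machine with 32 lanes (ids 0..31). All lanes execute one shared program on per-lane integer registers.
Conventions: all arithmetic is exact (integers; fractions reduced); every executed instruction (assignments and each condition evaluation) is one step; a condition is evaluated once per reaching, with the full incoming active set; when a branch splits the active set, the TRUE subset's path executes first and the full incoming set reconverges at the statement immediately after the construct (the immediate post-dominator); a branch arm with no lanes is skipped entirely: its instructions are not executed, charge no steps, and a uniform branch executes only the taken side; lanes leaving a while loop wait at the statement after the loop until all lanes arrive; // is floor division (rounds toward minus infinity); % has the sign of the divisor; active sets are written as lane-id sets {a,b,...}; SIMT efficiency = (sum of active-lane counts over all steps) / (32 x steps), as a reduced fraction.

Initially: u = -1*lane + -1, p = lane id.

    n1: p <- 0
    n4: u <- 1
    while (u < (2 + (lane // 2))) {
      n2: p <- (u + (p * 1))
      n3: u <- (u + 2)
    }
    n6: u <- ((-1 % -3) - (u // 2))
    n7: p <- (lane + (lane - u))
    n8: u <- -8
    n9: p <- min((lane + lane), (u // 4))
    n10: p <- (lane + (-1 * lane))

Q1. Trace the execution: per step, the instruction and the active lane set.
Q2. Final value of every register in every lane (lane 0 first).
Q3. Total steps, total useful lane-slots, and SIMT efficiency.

step 0: p <- 0                       {0,1,2,3,4,5,6,7,8,9,10,11,12,13,14,15,16,17,18,19,20,21,22,23,24,25,26,27,28,29,30,31}
step 1: u <- 1                       {0,1,2,3,4,5,6,7,8,9,10,11,12,13,14,15,16,17,18,19,20,21,22,23,24,25,26,27,28,29,30,31}
step 2: eval (u < (2 + (lane // 2))) {0,1,2,3,4,5,6,7,8,9,10,11,12,13,14,15,16,17,18,19,20,21,22,23,24,25,26,27,28,29,30,31}
step 3: p <- (u + (p * 1))           {0,1,2,3,4,5,6,7,8,9,10,11,12,13,14,15,16,17,18,19,20,21,22,23,24,25,26,27,28,29,30,31}
step 4: u <- (u + 2)                 {0,1,2,3,4,5,6,7,8,9,10,11,12,13,14,15,16,17,18,19,20,21,22,23,24,25,26,27,28,29,30,31}
step 5: eval (u < (2 + (lane // 2))) {0,1,2,3,4,5,6,7,8,9,10,11,12,13,14,15,16,17,18,19,20,21,22,23,24,25,26,27,28,29,30,31}
step 6: p <- (u + (p * 1))           {4,5,6,7,8,9,10,11,12,13,14,15,16,17,18,19,20,21,22,23,24,25,26,27,28,29,30,31}
step 7: u <- (u + 2)                 {4,5,6,7,8,9,10,11,12,13,14,15,16,17,18,19,20,21,22,23,24,25,26,27,28,29,30,31}
step 8: eval (u < (2 + (lane // 2))) {4,5,6,7,8,9,10,11,12,13,14,15,16,17,18,19,20,21,22,23,24,25,26,27,28,29,30,31}
step 9: p <- (u + (p * 1))           {8,9,10,11,12,13,14,15,16,17,18,19,20,21,22,23,24,25,26,27,28,29,30,31}
step 10: u <- (u + 2)                 {8,9,10,11,12,13,14,15,16,17,18,19,20,21,22,23,24,25,26,27,28,29,30,31}
step 11: eval (u < (2 + (lane // 2))) {8,9,10,11,12,13,14,15,16,17,18,19,20,21,22,23,24,25,26,27,28,29,30,31}
step 12: p <- (u + (p * 1))           {12,13,14,15,16,17,18,19,20,21,22,23,24,25,26,27,28,29,30,31}
step 13: u <- (u + 2)                 {12,13,14,15,16,17,18,19,20,21,22,23,24,25,26,27,28,29,30,31}
step 14: eval (u < (2 + (lane // 2))) {12,13,14,15,16,17,18,19,20,21,22,23,24,25,26,27,28,29,30,31}
step 15: p <- (u + (p * 1))           {16,17,18,19,20,21,22,23,24,25,26,27,28,29,30,31}
step 16: u <- (u + 2)                 {16,17,18,19,20,21,22,23,24,25,26,27,28,29,30,31}
step 17: eval (u < (2 + (lane // 2))) {16,17,18,19,20,21,22,23,24,25,26,27,28,29,30,31}
step 18: p <- (u + (p * 1))           {20,21,22,23,24,25,26,27,28,29,30,31}
step 19: u <- (u + 2)                 {20,21,22,23,24,25,26,27,28,29,30,31}
step 20: eval (u < (2 + (lane // 2))) {20,21,22,23,24,25,26,27,28,29,30,31}
step 21: p <- (u + (p * 1))           {24,25,26,27,28,29,30,31}
step 22: u <- (u + 2)                 {24,25,26,27,28,29,30,31}
step 23: eval (u < (2 + (lane // 2))) {24,25,26,27,28,29,30,31}
step 24: p <- (u + (p * 1))           {28,29,30,31}
step 25: u <- (u + 2)                 {28,29,30,31}
step 26: eval (u < (2 + (lane // 2))) {28,29,30,31}
step 27: u <- ((-1 % -3) - (u // 2))  {0,1,2,3,4,5,6,7,8,9,10,11,12,13,14,15,16,17,18,19,20,21,22,23,24,25,26,27,28,29,30,31}
step 28: p <- (lane + (lane - u))     {0,1,2,3,4,5,6,7,8,9,10,11,12,13,14,15,16,17,18,19,20,21,22,23,24,25,26,27,28,29,30,31}
step 29: u <- -8                      {0,1,2,3,4,5,6,7,8,9,10,11,12,13,14,15,16,17,18,19,20,21,22,23,24,25,26,27,28,29,30,31}
step 30: p <- min((lane + lane), (u // 4)) {0,1,2,3,4,5,6,7,8,9,10,11,12,13,14,15,16,17,18,19,20,21,22,23,24,25,26,27,28,29,30,31}
step 31: p <- (lane + (-1 * lane))    {0,1,2,3,4,5,6,7,8,9,10,11,12,13,14,15,16,17,18,19,20,21,22,23,24,25,26,27,28,29,30,31}

Answer: 32 steps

u: -8,-8,-8,-8,-8,-8,-8,-8,-8,-8,-8,-8,-8,-8,-8,-8,-8,-8,-8,-8,-8,-8,-8,-8,-8,-8,-8,-8,-8,-8,-8,-8
p: 0,0,0,0,0,0,0,0,0,0,0,0,0,0,0,0,0,0,0,0,0,0,0,0,0,0,0,0,0,0,0,0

steps = 32; useful = 688; efficiency = 688/1024 = 43/64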